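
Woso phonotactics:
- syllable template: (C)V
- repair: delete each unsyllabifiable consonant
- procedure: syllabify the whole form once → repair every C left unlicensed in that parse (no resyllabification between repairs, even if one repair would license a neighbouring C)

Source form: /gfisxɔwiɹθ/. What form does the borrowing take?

fixɔwi

The consonants /g/, /s/, /ɹ/, /θ/ cannot be parsed into a legal (C)V syllable (no codas are permitted; onsets are limited to one consonant).
Deleting the stranded consonants removes /g/, /s/, /ɹ/, /θ/.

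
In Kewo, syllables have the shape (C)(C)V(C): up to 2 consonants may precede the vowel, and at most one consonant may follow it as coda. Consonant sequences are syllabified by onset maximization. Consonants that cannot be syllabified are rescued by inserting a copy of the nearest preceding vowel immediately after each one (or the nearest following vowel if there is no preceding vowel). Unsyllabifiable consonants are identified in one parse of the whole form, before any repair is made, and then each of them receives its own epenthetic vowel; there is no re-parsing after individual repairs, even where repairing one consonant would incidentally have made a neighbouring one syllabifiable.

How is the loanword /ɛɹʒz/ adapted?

ɛɹʒɛzɛ

Syllabifying with onset maximization leaves /ʒ/, /z/ stranded (at most one coda consonant is licensed; onsets may contain at most 2 consonants).
Each unlicensed consonant becomes the onset of a new syllable: /ʒ/ → /ʒɛ/, /z/ → /zɛ/.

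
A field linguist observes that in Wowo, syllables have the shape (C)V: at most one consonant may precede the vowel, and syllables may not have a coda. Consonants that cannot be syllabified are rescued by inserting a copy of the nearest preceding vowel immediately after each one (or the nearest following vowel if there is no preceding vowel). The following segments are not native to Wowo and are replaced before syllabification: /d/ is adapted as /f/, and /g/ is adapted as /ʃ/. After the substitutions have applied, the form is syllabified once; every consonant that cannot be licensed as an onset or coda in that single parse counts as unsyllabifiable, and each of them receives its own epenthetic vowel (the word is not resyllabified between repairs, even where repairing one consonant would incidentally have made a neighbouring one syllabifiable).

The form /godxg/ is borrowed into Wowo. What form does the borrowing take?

Substitution: /g/ → /ʃ/, /d/ → /f/, giving /ʃofxʃ/.
Under (C)V, the unsyllabifiable consonants are /f/, /x/, /ʃ/ (no codas are permitted; onsets are limited to one consonant).
Epenthesis after each stranded consonant: /f/ → /fo/, /x/ → /xo/, /ʃ/ → /ʃo/.

ʃofoxoʃo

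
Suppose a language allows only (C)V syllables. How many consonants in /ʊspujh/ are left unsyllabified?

The consonants /s/, /j/, /h/ cannot be parsed into a legal (C)V syllable (no codas are permitted; onsets are limited to one consonant).

3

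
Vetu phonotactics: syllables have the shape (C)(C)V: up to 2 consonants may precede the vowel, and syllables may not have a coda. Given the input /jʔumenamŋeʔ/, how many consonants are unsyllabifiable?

1

Under (C)(C)V, the unsyllabifiable consonants are /ʔ/ (no codas are permitted; onsets may contain at most 2 consonants).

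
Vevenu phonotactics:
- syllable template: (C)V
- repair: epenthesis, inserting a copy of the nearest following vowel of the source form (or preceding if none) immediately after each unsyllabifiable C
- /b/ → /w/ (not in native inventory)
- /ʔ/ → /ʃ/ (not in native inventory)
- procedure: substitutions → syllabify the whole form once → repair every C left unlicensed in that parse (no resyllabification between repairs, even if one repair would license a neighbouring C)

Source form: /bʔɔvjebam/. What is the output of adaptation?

Substitution: /b/ → /w/, /ʔ/ → /ʃ/, giving /wʃɔvjewam/.
Under (C)V, the unsyllabifiable consonants are /w/, /v/, /m/ (no codas are permitted; onsets are limited to one consonant).
Epenthesis after each stranded consonant: /w/ → /wɔ/, /v/ → /ve/, /m/ → /ma/.

wɔʃɔvejewama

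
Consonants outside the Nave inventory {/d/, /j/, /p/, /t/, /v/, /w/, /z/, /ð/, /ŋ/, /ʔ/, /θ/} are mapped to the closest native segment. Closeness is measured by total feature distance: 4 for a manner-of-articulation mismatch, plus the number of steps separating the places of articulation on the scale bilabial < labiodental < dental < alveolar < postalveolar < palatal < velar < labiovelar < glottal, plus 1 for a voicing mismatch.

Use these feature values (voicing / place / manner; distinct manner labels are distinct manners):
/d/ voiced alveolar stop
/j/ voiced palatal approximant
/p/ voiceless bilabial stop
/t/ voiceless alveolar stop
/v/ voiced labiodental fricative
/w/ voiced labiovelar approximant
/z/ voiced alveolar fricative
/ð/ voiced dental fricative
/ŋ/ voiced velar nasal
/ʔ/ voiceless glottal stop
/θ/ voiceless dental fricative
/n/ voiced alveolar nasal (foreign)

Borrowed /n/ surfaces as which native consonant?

/ŋ/ is closest: same manner (nasal), place distance 3 (alveolar→velar), same voicing; total 3. Next closest is /d/ at distance 4.

ŋ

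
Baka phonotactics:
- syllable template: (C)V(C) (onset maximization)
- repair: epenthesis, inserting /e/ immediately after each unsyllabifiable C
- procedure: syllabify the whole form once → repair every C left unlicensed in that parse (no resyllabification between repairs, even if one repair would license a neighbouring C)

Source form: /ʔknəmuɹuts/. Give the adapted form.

ʔekenəmuɹutse

Syllabifying with onset maximization leaves /ʔ/, /k/, /s/ stranded (at most one coda consonant is licensed; onsets are limited to one consonant).
Epenthesis after each stranded consonant: /ʔ/ → /ʔe/, /k/ → /ke/, /s/ → /se/.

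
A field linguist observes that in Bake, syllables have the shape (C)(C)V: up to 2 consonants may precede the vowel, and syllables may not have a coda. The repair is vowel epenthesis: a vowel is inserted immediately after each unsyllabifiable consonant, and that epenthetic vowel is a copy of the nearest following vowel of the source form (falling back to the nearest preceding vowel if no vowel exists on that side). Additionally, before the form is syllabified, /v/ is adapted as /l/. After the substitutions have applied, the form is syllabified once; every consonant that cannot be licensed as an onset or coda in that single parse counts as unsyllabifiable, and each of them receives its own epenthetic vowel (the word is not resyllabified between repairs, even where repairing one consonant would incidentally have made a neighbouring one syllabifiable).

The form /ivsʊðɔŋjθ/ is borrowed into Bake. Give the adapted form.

Substitution: /v/ → /l/, giving /ilsʊðɔŋjθ/.
Syllabifying with onset maximization leaves /ŋ/, /j/, /θ/ stranded (no codas are permitted; onsets may contain at most 2 consonants).
Each unlicensed consonant becomes the onset of a new syllable: /ŋ/ → /ŋɔ/, /j/ → /jɔ/, /θ/ → /θɔ/.

ilsʊðɔŋɔjɔθɔ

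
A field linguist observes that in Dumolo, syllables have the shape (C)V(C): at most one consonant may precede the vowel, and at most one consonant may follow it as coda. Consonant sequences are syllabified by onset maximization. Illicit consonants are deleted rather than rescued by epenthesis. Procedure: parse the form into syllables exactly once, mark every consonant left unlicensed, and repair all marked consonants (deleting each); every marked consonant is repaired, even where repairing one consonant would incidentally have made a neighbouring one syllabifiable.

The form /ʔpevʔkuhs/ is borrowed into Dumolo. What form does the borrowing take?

The consonants /ʔ/, /ʔ/, /s/ cannot be parsed into a legal (C)V(C) syllable (at most one coda consonant is licensed; onsets are limited to one consonant).
Each unlicensed consonant is deleted: /ʔ/, /ʔ/, /s/.

pevkuh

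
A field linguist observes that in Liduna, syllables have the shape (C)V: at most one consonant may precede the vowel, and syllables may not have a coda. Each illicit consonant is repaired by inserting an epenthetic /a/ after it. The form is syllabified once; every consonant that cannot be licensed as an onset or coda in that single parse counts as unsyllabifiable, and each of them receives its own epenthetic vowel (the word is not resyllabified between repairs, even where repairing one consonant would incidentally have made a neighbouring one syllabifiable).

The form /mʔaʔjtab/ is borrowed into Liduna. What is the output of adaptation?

The consonants /m/, /ʔ/, /j/, /b/ cannot be parsed into a legal (C)V syllable (no codas are permitted; onsets are limited to one consonant).
Epenthesis after each stranded consonant: /m/ → /ma/, /ʔ/ → /ʔa/, /j/ → /ja/, /b/ → /ba/.

maʔaʔajataba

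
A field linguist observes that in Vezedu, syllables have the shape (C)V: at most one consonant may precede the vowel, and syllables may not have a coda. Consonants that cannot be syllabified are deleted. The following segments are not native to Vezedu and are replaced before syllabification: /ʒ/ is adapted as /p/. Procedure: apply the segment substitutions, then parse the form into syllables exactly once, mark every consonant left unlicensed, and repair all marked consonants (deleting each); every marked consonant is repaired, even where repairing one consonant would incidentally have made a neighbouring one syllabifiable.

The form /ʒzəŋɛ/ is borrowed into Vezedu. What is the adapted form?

zəŋɛ

Substitution: /ʒ/ → /p/, giving /pzəŋɛ/.
The consonants /p/ cannot be parsed into a legal (C)V syllable (no codas are permitted; onsets are limited to one consonant).
Each unlicensed consonant is deleted: /p/.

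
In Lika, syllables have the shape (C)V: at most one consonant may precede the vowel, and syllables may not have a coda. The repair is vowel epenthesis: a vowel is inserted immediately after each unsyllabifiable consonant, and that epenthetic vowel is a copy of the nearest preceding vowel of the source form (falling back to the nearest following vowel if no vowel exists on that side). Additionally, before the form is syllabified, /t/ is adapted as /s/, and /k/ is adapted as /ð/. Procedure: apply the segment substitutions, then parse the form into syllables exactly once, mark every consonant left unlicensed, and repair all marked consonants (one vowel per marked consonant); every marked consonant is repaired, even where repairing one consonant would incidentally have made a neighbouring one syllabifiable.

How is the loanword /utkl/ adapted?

Substitution: /t/ → /s/, /k/ → /ð/, giving /usðl/.
Under (C)V, the unsyllabifiable consonants are /s/, /ð/, /l/ (no codas are permitted; onsets are limited to one consonant).
Epenthesis after each stranded consonant: /s/ → /su/, /ð/ → /ðu/, /l/ → /lu/.

usuðulu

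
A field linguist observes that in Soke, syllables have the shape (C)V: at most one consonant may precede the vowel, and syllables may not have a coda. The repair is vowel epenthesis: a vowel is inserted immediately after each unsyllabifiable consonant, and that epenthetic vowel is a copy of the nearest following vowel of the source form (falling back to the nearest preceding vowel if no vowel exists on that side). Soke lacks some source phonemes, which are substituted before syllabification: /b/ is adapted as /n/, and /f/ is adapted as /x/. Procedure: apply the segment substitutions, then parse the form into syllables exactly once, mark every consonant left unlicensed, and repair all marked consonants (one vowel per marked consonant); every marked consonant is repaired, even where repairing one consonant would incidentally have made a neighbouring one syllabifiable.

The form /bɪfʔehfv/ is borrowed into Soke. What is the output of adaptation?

nɪxeʔehexeve

Substitution: /b/ → /n/, /f/ → /x/, giving /nɪxʔehxv/.
Syllabifying with onset maximization leaves /x/, /h/, /x/, /v/ stranded (no codas are permitted; onsets are limited to one consonant).
Inserting the epenthetic vowel yields /x/ → /xe/, /h/ → /he/, /x/ → /xe/, /v/ → /ve/.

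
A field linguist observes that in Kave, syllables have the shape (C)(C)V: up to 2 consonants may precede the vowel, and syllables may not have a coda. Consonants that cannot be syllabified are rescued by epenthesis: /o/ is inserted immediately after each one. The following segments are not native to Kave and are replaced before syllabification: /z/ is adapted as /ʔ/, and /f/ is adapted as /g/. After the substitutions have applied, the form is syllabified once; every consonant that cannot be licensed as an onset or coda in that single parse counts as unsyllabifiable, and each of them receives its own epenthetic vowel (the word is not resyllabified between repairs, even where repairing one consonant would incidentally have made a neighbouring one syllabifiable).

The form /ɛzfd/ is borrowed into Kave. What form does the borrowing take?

ɛʔogodo

Substitution: /z/ → /ʔ/, /f/ → /g/, giving /ɛʔgd/.
The consonants /ʔ/, /g/, /d/ cannot be parsed into a legal (C)(C)V syllable (no codas are permitted; onsets may contain at most 2 consonants).
Each unlicensed consonant becomes the onset of a new syllable: /ʔ/ → /ʔo/, /g/ → /go/, /d/ → /do/.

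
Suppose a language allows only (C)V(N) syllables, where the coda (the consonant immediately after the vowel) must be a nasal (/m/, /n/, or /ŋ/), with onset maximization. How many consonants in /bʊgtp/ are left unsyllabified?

3

The consonants /g/, /t/, /p/ cannot be parsed into a legal (C)V(N) syllable (only a nasal (/m/, /n/, or /ŋ/) is licensed in coda position; onsets are limited to one consonant).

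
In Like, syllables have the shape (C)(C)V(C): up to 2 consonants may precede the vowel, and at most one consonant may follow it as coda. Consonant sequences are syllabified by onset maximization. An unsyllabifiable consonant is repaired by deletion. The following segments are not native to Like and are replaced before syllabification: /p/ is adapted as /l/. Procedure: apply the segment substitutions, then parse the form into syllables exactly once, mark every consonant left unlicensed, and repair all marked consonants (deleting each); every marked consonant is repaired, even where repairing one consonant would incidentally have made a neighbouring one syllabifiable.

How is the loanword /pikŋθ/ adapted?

lik

Substitution: /p/ → /l/, giving /likŋθ/.
The consonants /ŋ/, /θ/ cannot be parsed into a legal (C)(C)V(C) syllable (at most one coda consonant is licensed; onsets may contain at most 2 consonants).
Deletion applies to /ŋ/, /θ/.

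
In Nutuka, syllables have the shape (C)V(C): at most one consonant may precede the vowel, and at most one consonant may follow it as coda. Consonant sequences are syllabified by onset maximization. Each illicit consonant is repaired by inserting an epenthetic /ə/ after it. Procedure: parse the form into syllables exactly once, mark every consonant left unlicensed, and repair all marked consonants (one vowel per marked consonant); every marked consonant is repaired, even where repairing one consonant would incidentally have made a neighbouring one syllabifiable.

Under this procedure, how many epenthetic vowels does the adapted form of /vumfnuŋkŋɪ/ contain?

2

The unsyllabifiable consonants are /f/, /k/; each receives one epenthetic vowel.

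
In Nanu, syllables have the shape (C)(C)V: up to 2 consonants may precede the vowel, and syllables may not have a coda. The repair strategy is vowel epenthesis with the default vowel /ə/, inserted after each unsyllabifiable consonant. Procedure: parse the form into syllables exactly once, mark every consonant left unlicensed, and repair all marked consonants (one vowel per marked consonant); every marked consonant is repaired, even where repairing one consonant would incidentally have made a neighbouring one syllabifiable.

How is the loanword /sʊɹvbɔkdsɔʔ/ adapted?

The consonants /ɹ/, /k/, /ʔ/ cannot be parsed into a legal (C)(C)V syllable (no codas are permitted; onsets may contain at most 2 consonants).
Inserting the epenthetic vowel yields /ɹ/ → /ɹə/, /k/ → /kə/, /ʔ/ → /ʔə/.

sʊɹəvbɔkədsɔʔə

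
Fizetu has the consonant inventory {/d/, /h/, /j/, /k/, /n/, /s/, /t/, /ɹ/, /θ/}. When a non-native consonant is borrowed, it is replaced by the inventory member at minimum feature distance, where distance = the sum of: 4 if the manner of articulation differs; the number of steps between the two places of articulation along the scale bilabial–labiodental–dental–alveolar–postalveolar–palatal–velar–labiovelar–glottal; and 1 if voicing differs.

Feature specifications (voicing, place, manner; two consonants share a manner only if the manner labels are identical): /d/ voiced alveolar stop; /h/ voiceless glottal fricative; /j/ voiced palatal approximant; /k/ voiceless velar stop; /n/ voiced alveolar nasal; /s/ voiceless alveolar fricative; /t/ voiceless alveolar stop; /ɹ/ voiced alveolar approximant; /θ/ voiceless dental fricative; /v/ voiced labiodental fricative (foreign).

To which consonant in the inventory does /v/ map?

θ

/θ/ is closest: same manner (fricative), place distance 1 (labiodental→dental), voicing differs (+1); total 2. Next closest is /s/ at distance 3.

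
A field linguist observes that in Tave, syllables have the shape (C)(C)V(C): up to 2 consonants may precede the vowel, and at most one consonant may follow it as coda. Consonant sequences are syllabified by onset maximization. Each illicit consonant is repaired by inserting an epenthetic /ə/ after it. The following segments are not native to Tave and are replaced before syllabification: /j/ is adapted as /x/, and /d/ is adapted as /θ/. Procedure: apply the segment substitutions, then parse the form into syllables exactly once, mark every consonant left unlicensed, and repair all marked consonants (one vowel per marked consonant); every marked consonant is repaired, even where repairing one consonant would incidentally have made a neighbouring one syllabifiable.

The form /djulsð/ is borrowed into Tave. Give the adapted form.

θxulsəðə

Substitution: /d/ → /θ/, /j/ → /x/, giving /θxulsð/.
The consonants /s/, /ð/ cannot be parsed into a legal (C)(C)V(C) syllable (at most one coda consonant is licensed; onsets may contain at most 2 consonants).
Inserting the epenthetic vowel yields /s/ → /sə/, /ð/ → /ðə/.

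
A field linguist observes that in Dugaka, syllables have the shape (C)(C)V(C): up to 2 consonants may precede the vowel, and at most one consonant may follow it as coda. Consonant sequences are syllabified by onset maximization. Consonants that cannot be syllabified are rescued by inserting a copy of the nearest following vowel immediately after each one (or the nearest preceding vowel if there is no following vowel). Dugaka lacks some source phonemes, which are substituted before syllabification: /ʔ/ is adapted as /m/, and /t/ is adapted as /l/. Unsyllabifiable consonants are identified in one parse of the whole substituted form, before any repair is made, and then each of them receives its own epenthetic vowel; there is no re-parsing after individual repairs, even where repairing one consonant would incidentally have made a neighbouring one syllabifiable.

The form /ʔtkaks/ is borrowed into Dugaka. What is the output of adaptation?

malkaksa

Substitution: /ʔ/ → /m/, /t/ → /l/, giving /mlkaks/.
Syllabifying with onset maximization leaves /m/, /s/ stranded (at most one coda consonant is licensed; onsets may contain at most 2 consonants).
Inserting the epenthetic vowel yields /m/ → /ma/, /s/ → /sa/.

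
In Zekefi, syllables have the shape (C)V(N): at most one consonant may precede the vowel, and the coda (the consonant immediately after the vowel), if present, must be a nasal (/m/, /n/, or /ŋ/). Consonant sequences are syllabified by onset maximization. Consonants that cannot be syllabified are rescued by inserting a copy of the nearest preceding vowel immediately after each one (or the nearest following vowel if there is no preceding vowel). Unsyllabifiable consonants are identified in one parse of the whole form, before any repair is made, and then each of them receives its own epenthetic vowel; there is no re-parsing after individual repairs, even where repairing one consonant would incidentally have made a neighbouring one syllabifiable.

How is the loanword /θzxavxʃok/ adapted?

θazaxavaxaʃoko

The consonants /θ/, /z/, /v/, /x/, /k/ cannot be parsed into a legal (C)V(N) syllable (only a nasal (/m/, /n/, or /ŋ/) is licensed in coda position; onsets are limited to one consonant).
Inserting the epenthetic vowel yields /θ/ → /θa/, /z/ → /za/, /v/ → /va/, /x/ → /xa/, /k/ → /ko/.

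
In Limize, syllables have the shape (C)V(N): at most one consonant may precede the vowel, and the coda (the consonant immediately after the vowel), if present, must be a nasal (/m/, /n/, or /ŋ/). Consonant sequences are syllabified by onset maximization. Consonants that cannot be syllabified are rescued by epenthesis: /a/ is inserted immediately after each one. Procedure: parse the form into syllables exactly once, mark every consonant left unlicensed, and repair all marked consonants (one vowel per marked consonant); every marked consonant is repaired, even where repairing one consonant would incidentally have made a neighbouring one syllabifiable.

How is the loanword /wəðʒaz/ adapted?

wəðaʒaza

Under (C)V(N), the unsyllabifiable consonants are /ð/, /z/ (only a nasal (/m/, /n/, or /ŋ/) is licensed in coda position; onsets are limited to one consonant).
Inserting the epenthetic vowel yields /ð/ → /ða/, /z/ → /za/.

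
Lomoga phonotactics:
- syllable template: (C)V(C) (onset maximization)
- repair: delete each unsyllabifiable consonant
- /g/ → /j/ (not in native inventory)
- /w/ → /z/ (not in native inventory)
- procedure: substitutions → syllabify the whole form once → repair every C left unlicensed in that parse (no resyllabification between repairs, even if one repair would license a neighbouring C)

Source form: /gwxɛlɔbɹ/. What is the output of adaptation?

Substitution: /g/ → /j/, /w/ → /z/, giving /jzxɛlɔbɹ/.
Syllabifying with onset maximization leaves /j/, /z/, /ɹ/ stranded (at most one coda consonant is licensed; onsets are limited to one consonant).
Deletion applies to /j/, /z/, /ɹ/.

xɛlɔb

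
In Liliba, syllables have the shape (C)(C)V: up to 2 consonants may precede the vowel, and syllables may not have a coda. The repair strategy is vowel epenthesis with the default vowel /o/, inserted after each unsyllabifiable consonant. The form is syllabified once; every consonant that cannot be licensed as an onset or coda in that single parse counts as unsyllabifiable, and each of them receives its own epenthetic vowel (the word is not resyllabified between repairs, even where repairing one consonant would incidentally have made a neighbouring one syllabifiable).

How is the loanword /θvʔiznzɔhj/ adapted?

θovʔizonzɔhojo

The consonants /θ/, /z/, /h/, /j/ cannot be parsed into a legal (C)(C)V syllable (no codas are permitted; onsets may contain at most 2 consonants).
Each unlicensed consonant becomes the onset of a new syllable: /θ/ → /θo/, /z/ → /zo/, /h/ → /ho/, /j/ → /jo/.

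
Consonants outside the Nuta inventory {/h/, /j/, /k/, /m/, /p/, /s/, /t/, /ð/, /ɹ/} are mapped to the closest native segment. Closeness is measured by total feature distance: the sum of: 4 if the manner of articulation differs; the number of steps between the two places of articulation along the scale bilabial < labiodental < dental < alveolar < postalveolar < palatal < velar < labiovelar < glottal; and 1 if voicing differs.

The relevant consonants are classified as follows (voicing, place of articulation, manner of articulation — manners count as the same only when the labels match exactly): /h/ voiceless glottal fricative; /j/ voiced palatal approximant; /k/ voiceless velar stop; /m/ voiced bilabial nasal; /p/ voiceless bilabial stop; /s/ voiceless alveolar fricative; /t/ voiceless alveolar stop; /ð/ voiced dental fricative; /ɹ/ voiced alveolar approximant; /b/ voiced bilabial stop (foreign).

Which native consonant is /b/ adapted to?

p

/p/ is closest: same manner (stop), place distance 0 (bilabial→bilabial), voicing differs (+1); total 1. Next closest is /m/ at distance 4.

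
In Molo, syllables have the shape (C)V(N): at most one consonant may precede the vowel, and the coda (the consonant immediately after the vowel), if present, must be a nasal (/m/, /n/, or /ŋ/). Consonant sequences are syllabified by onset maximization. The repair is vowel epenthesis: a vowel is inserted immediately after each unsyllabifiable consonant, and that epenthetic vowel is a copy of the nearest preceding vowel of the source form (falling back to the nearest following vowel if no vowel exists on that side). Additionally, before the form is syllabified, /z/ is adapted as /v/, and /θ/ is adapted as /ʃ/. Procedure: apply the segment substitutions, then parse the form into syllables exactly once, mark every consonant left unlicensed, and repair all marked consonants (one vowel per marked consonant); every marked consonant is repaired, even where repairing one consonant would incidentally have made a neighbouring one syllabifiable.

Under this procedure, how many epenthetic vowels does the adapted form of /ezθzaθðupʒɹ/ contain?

6

After substitution the input is /evʃvaʃðupʒɹ/.
The unsyllabifiable consonants are /v/, /ʃ/, /ʃ/, /p/, /ʒ/, /ɹ/; each receives one epenthetic vowel.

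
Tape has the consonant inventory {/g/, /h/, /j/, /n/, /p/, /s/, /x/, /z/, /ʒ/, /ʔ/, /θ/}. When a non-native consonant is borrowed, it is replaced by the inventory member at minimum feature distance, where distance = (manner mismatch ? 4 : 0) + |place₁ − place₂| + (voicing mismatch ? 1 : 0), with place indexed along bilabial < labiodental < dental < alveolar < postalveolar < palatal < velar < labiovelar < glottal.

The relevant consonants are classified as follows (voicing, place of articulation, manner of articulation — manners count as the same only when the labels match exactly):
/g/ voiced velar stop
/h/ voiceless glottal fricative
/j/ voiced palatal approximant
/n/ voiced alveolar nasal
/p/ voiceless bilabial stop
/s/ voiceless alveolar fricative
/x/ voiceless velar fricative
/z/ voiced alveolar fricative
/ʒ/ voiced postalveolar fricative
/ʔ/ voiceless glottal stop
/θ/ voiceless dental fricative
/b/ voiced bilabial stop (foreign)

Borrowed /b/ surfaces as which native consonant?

p

/p/ is closest: same manner (stop), place distance 0 (bilabial→bilabial), voicing differs (+1); total 1. Next closest is /g/ at distance 6.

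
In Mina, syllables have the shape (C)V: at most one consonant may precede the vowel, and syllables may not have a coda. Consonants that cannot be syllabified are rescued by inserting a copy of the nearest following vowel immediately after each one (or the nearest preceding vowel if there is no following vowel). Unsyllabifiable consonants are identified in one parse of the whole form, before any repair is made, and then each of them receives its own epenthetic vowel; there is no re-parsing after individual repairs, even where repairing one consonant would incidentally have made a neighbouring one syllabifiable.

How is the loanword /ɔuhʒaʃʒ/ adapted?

ɔuhaʒaʃaʒa

Under (C)V, the unsyllabifiable consonants are /h/, /ʃ/, /ʒ/ (no codas are permitted; onsets are limited to one consonant).
Each unlicensed consonant becomes the onset of a new syllable: /h/ → /ha/, /ʃ/ → /ʃa/, /ʒ/ → /ʒa/.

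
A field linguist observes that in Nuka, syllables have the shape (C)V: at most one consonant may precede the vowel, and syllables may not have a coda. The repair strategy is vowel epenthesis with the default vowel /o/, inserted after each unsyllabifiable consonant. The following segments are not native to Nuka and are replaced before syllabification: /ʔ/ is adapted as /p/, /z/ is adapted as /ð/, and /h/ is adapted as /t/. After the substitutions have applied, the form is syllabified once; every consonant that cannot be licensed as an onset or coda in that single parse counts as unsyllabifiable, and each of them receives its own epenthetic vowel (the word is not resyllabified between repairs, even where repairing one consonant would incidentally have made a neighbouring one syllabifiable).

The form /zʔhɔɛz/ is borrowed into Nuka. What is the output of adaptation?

Substitution: /z/ → /ð/, /ʔ/ → /p/, /h/ → /t/, giving /ðptɔɛð/.
Syllabifying with onset maximization leaves /ð/, /p/, /ð/ stranded (no codas are permitted; onsets are limited to one consonant).
Epenthesis after each stranded consonant: /ð/ → /ðo/, /p/ → /po/, /ð/ → /ðo/.

ðopotɔɛðo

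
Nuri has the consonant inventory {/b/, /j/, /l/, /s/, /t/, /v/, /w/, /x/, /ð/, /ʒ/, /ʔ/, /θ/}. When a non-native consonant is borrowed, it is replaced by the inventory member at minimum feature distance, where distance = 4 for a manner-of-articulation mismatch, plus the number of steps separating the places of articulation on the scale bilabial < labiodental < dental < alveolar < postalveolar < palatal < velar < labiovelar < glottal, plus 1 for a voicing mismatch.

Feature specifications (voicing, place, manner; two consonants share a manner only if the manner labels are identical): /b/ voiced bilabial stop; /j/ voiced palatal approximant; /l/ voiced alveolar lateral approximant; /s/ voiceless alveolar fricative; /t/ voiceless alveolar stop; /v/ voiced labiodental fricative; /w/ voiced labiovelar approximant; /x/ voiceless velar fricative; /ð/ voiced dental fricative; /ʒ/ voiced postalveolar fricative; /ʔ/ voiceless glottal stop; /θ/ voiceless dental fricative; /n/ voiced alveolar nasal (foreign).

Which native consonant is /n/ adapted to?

l

/l/ is closest: manner differs (nasal→lateral approximant, +4), place distance 0 (alveolar→alveolar), same voicing; total 4. Next closest is /s/ at distance 5.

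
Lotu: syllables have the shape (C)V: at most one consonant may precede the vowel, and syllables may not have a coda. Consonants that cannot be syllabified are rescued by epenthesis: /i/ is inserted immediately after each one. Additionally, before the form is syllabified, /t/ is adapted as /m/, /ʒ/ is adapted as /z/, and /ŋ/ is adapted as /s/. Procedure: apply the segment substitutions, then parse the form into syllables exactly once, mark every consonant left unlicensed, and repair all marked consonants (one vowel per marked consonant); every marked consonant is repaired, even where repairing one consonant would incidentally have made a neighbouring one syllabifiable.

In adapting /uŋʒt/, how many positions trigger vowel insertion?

After substitution the input is /uszm/.
The unsyllabifiable consonants are /s/, /z/, /m/; each receives one epenthetic vowel.

3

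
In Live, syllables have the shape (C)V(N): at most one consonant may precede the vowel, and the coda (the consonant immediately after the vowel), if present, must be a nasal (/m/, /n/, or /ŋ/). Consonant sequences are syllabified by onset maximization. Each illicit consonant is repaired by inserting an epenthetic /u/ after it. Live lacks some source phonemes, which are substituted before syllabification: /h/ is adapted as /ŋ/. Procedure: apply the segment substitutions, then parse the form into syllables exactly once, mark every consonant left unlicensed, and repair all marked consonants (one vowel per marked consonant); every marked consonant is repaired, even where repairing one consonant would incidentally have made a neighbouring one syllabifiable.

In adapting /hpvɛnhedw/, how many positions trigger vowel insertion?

After substitution the input is /ŋpvɛnŋedw/.
The unsyllabifiable consonants are /ŋ/, /p/, /d/, /w/; each receives one epenthetic vowel.

4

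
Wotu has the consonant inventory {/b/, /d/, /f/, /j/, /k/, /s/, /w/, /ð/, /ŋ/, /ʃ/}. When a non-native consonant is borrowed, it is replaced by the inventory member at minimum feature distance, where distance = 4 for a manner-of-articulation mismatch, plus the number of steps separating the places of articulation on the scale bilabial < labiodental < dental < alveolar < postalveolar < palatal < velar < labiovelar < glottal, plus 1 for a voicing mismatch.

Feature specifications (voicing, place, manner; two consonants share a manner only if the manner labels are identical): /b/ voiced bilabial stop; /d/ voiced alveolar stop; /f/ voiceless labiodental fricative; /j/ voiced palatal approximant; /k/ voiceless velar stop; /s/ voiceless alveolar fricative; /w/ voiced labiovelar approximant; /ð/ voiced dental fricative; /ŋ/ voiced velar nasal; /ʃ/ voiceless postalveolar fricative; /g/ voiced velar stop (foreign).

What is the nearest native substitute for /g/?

/k/ is closest: same manner (stop), place distance 0 (velar→velar), voicing differs (+1); total 1. Next closest is /d/ at distance 3.

k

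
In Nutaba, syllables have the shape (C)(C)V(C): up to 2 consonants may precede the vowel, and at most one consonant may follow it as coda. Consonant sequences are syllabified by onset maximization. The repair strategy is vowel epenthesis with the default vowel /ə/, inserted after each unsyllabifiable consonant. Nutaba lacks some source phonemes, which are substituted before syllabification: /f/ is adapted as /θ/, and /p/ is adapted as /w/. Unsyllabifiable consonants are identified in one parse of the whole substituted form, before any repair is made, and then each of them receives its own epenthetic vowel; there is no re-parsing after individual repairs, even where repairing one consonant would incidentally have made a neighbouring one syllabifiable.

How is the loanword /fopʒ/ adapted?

θowʒə

Substitution: /f/ → /θ/, /p/ → /w/, giving /θowʒ/.
Syllabifying with onset maximization leaves /ʒ/ stranded (at most one coda consonant is licensed; onsets may contain at most 2 consonants).
Epenthesis after each stranded consonant: /ʒ/ → /ʒə/.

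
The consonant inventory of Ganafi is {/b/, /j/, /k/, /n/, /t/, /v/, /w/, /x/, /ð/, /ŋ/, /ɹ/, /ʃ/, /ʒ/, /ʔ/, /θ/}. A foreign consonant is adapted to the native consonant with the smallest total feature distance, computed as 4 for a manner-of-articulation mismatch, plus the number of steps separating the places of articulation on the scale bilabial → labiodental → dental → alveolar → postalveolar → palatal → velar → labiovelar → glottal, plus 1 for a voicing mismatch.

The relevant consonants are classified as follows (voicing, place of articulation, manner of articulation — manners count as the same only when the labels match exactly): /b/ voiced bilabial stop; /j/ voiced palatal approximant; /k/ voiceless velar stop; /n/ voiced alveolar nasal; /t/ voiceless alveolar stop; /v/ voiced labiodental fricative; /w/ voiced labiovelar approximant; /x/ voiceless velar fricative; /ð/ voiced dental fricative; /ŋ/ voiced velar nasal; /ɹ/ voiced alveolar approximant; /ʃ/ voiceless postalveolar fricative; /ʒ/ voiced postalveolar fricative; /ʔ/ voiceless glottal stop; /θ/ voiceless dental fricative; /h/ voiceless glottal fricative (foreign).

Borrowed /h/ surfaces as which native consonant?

/x/ is closest: same manner (fricative), place distance 2 (glottal→velar), same voicing; total 2. Next closest is /ʃ/ at distance 4.

x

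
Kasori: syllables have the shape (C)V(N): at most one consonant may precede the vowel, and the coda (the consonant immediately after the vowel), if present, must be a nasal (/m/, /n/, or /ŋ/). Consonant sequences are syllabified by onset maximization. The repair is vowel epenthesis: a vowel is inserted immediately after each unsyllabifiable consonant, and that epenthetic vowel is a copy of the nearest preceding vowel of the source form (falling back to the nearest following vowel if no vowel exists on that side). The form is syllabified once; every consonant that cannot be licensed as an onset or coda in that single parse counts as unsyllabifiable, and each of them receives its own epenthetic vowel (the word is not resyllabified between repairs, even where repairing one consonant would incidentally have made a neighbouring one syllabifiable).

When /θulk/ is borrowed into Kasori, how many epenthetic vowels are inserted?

2

The unsyllabifiable consonants are /l/, /k/; each receives one epenthetic vowel.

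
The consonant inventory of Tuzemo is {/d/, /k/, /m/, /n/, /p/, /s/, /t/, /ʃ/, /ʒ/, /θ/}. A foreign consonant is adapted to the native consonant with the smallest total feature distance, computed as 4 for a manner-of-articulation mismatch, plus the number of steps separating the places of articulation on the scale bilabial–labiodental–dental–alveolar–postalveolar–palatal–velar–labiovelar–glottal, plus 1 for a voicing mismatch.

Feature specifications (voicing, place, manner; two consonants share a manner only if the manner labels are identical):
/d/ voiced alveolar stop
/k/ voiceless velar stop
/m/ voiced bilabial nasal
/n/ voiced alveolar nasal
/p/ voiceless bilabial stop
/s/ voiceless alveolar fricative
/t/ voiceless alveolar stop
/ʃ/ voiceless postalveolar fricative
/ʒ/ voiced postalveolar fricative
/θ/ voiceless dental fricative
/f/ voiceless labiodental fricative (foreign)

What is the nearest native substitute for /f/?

θ

/θ/ is closest: same manner (fricative), place distance 1 (labiodental→dental), same voicing; total 1. Next closest is /s/ at distance 2.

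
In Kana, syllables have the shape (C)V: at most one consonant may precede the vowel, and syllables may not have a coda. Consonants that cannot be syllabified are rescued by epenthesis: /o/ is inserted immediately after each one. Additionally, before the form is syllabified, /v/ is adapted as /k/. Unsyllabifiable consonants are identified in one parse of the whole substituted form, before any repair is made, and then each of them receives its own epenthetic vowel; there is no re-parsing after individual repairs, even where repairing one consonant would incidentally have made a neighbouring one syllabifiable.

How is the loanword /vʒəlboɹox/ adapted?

koʒəloboɹoxo

Substitution: /v/ → /k/, giving /kʒəlboɹox/.
Under (C)V, the unsyllabifiable consonants are /k/, /l/, /x/ (no codas are permitted; onsets are limited to one consonant).
Each unlicensed consonant becomes the onset of a new syllable: /k/ → /ko/, /l/ → /lo/, /x/ → /xo/.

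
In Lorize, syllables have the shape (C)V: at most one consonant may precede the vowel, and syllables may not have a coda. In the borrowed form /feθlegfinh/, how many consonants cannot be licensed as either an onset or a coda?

4

The consonants /θ/, /g/, /n/, /h/ cannot be parsed into a legal (C)V syllable (no codas are permitted; onsets are limited to one consonant).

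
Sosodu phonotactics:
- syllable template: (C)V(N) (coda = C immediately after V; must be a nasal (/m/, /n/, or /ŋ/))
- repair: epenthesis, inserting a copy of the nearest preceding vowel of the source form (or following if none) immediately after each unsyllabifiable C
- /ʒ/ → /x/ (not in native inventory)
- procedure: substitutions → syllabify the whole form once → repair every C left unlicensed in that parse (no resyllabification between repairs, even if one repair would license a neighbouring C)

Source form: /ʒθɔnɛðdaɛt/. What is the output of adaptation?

Substitution: /ʒ/ → /x/, giving /xθɔnɛðdaɛt/.
The consonants /x/, /ð/, /t/ cannot be parsed into a legal (C)V(N) syllable (only a nasal (/m/, /n/, or /ŋ/) is licensed in coda position; onsets are limited to one consonant).
Inserting the epenthetic vowel yields /x/ → /xɔ/, /ð/ → /ðɛ/, /t/ → /tɛ/.

xɔθɔnɛðɛdaɛtɛ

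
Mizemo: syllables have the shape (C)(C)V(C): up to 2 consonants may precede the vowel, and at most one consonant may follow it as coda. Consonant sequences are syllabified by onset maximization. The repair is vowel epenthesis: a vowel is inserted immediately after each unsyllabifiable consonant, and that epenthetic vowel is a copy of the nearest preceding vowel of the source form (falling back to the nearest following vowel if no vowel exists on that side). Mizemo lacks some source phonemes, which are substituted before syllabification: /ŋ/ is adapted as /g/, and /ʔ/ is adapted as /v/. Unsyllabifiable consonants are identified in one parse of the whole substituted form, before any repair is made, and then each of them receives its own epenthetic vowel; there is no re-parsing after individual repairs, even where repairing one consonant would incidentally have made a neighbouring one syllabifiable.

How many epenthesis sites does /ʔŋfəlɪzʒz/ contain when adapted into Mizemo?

3

After substitution the input is /vgfəlɪzʒz/.
The unsyllabifiable consonants are /v/, /ʒ/, /z/; each receives one epenthetic vowel.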